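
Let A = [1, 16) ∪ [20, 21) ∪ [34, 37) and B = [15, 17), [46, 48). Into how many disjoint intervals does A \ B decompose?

A \ B = [1, 15), [20, 21), [34, 37).
That is 3 disjoint pieces.

3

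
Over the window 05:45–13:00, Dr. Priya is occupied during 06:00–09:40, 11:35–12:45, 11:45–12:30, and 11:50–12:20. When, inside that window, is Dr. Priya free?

After merging, the occupied span is 06:00–09:40, 11:35–12:45.
Uncovered inside 05:45–13:00: 05:45–06:00, 09:40–11:35, 12:45–13:00.

05:45–06:00, 09:40–11:35, 12:45–13:00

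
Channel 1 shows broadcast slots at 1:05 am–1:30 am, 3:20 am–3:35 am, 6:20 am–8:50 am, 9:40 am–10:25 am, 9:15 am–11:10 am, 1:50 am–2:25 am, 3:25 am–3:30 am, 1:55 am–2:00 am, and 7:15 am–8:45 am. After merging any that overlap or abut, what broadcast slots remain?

1:05 am-1:30 am, 1:50 am-2:25 am, 3:20 am-3:35 am, 6:20 am-8:50 am, 9:15 am-11:10 am

Sort by start: 1:05 am-1:30 am, 1:50 am-2:25 am, 1:55 am-2:00 am, 3:20 am-3:35 am, 3:25 am-3:30 am, 6:20 am-8:50 am, 7:15 am-8:45 am, 9:15 am-11:10 am, 9:40 am-10:25 am.
1:50 am-2:25 am is disjoint → start new block.
1:55 am-2:00 am overlaps/touches 1:50 am-2:25 am → extend to 1:50 am-2:25 am.
3:20 am-3:35 am is disjoint → start new block.
3:25 am-3:30 am overlaps/touches 3:20 am-3:35 am → extend to 3:20 am-3:35 am.
6:20 am-8:50 am is disjoint → start new block.
7:15 am-8:45 am overlaps/touches 6:20 am-8:50 am → extend to 6:20 am-8:50 am.
9:15 am-11:10 am is disjoint → start new block.
9:40 am-10:25 am overlaps/touches 9:15 am-11:10 am → extend to 9:15 am-11:10 am.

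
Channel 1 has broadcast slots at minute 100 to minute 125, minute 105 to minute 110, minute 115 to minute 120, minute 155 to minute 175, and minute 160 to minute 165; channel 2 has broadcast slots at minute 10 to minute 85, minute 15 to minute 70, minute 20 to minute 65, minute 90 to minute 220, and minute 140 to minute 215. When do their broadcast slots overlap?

minute 100 to minute 125, minute 155 to minute 175

First set merges to minute 100 to minute 125, minute 155 to minute 175.
Second set merges to minute 10 to minute 85, minute 90 to minute 220.
minute 100 to minute 125 overlaps B on minute 100 to minute 125.
minute 155 to minute 175 overlaps B on minute 155 to minute 175.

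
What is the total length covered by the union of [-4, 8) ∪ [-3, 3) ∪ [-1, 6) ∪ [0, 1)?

Merged: [-4, 8).
Length: 12.

12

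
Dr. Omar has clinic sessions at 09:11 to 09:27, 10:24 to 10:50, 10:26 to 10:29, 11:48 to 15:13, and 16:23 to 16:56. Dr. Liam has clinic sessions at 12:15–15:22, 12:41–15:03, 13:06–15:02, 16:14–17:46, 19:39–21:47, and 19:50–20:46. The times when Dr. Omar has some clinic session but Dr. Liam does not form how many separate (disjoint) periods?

A, merged: 09:11-09:27, 10:24-10:50, 11:48-15:13, 16:23-16:56.
B, merged: 12:15-15:22, 16:14-17:46, 19:39-21:47.
A \ B = 09:11-09:27, 10:24-10:50, 11:48-12:15.
That is 3 disjoint pieces.

3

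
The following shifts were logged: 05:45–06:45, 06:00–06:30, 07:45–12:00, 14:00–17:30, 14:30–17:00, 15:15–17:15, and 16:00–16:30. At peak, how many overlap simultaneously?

4

At 16:00, 4 of the intervals are simultaneously active.
No point has more.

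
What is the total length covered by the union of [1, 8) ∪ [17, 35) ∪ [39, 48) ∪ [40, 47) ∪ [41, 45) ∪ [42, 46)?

34

Merged: [1, 8), [17, 35), [39, 48).
Lengths: 7 + 18 + 9 = 34.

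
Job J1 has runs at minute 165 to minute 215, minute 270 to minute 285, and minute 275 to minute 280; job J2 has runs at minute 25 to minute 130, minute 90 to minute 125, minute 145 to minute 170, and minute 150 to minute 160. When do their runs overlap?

A, merged: minute 165 to minute 215, minute 270 to minute 285.
B, merged: minute 25 to minute 130, minute 145 to minute 170.
minute 165 to minute 215 ∩ B → minute 165 to minute 170.
minute 270 to minute 285 meets no B interval.

minute 165 to minute 170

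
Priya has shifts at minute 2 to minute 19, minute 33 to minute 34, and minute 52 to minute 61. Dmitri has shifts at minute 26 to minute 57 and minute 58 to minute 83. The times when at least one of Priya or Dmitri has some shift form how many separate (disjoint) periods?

A ∪ B = minute 2 to minute 19, minute 26 to minute 83.
That is 2 disjoint pieces.

2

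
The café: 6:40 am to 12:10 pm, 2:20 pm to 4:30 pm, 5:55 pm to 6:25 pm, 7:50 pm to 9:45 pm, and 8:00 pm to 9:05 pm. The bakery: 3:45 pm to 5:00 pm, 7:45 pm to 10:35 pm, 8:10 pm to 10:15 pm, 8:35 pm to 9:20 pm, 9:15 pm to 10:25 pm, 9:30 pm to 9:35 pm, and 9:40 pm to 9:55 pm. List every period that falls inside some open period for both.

A, merged: 6:40 am-12:10 pm, 2:20 pm-4:30 pm, 5:55 pm-6:25 pm, 7:50 pm-9:45 pm.
B, merged: 3:45 pm-5:00 pm, 7:45 pm-10:35 pm.
6:40 am-12:10 pm meets no B interval.
2:20 pm-4:30 pm ∩ B → 3:45 pm-4:30 pm.
5:55 pm-6:25 pm meets no B interval.
7:50 pm-9:45 pm ∩ B → 7:50 pm-9:45 pm.

3:45 pm-4:30 pm, 7:50 pm-9:45 pm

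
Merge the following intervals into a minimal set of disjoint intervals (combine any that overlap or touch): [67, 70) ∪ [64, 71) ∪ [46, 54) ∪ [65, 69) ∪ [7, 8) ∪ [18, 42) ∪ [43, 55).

[7, 8) ∪ [18, 42) ∪ [43, 55) ∪ [64, 71)

Sort by start: [7, 8), [18, 42), [43, 55), [46, 54), [64, 71), [65, 69), [67, 70).
[18, 42) is disjoint → start new block.
[43, 55) is disjoint → start new block.
[46, 54) overlaps/touches [43, 55) → extend to [43, 55).
[64, 71) is disjoint → start new block.
[65, 69) overlaps/touches [64, 71) → extend to [64, 71).
[67, 70) overlaps/touches [64, 71) → extend to [64, 71).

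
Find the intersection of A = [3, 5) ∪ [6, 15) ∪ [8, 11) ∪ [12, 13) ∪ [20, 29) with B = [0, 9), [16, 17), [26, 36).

[3, 5) ∪ [6, 9) ∪ [26, 29)

First set merges to [3, 5), [6, 15), [20, 29).
[3, 5) overlaps B on [3, 5).
[6, 15) overlaps B on [6, 9).
[20, 29) overlaps B on [26, 29).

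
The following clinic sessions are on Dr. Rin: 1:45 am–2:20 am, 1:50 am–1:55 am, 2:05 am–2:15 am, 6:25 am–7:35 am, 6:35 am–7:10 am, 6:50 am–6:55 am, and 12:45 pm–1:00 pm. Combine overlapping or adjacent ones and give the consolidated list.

1:45 am–2:20 am, 6:25 am–7:35 am, 12:45 pm–1:00 pm

1:50 am–1:55 am overlaps/touches 1:45 am–2:20 am → extend to 1:45 am–2:20 am.
2:05 am–2:15 am overlaps/touches 1:45 am–2:20 am → extend to 1:45 am–2:20 am.
6:25 am–7:35 am is disjoint → start new block.
6:35 am–7:10 am overlaps/touches 6:25 am–7:35 am → extend to 6:25 am–7:35 am.
6:50 am–6:55 am overlaps/touches 6:25 am–7:35 am → extend to 6:25 am–7:35 am.
12:45 pm–1:00 pm is disjoint → start new block.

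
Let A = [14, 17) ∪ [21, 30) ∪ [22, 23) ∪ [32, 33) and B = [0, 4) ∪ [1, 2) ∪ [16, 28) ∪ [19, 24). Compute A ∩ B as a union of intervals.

Merge the first list: [14, 17), [21, 30), [32, 33).
Merge the second list: [0, 4), [16, 28).
[14, 17) overlaps B on [16, 17).
[21, 30) overlaps B on [21, 28).
[32, 33) falls entirely outside B.

[16, 17) ∪ [21, 28)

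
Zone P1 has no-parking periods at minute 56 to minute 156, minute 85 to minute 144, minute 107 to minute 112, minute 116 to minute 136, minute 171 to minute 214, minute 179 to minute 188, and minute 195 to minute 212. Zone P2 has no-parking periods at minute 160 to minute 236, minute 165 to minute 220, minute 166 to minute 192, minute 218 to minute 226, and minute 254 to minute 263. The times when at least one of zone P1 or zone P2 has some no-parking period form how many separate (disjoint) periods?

First set merges to minute 56 to minute 156, minute 171 to minute 214.
Second set merges to minute 160 to minute 236, minute 254 to minute 263.
A ∪ B = minute 56 to minute 156, minute 160 to minute 236, minute 254 to minute 263.
That is 3 disjoint pieces.

3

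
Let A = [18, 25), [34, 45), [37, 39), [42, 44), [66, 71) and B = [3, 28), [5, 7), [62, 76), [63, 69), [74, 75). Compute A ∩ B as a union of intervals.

First set merges to [18, 25), [34, 45), [66, 71).
Second set merges to [3, 28), [62, 76).
[18, 25) meets the second set on [18, 25).
[34, 45): no overlap with the second set.
[66, 71) meets the second set on [66, 71).

[18, 25) ∪ [66, 71)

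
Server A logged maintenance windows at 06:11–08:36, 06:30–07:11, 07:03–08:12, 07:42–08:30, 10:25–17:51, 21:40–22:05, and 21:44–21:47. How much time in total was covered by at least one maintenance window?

10 h 16 min

Merged: 06:11–08:36, 10:25–17:51, 21:40–22:05.
Lengths: 2 h 25 min + 7 h 26 min + 25 min = 10 h 16 min.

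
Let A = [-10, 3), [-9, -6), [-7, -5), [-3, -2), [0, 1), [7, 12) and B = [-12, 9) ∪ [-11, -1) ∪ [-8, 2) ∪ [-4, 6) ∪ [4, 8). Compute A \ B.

[9, 12)

Merge the first list: [-10, 3), [7, 12).
Merge the second list: [-12, 9).
[-10, 3) lies entirely inside B → drops out.
[7, 12) with B removed leaves [9, 12).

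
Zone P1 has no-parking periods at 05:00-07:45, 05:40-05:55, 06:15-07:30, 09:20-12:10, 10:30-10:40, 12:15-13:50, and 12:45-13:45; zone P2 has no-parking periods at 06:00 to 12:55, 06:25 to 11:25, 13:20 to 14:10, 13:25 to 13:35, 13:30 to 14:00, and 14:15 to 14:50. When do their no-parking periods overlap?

06:00-07:45, 09:20-12:10, 12:15-12:55, 13:20-13:50

Merge the first list: 05:00-07:45, 09:20-12:10, 12:15-13:50.
Merge the second list: 06:00-12:55, 13:20-14:10, 14:15-14:50.
05:00-07:45 overlaps B on 06:00-07:45.
09:20-12:10 overlaps B on 09:20-12:10.
12:15-13:50 overlaps B on 12:15-12:55, 13:20-13:50.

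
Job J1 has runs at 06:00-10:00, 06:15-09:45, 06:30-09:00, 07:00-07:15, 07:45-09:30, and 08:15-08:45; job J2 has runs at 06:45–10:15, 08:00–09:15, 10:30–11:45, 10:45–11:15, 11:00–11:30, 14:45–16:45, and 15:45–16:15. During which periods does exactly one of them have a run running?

06:00–06:45, 10:00–10:15, 10:30–11:45, 14:45–16:45

First set merges to 06:00–10:00.
Second set merges to 06:45–10:15, 10:30–11:45, 14:45–16:45.
A \ B = 06:00–06:45.
B \ A = 10:00–10:15, 10:30–11:45, 14:45–16:45.
Union of the two gives the symmetric difference.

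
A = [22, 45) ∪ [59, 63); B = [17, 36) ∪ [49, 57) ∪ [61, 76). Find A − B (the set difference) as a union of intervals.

[22, 45) \ B = [36, 45).
[59, 63) \ B = [59, 61).

[36, 45) ∪ [59, 61)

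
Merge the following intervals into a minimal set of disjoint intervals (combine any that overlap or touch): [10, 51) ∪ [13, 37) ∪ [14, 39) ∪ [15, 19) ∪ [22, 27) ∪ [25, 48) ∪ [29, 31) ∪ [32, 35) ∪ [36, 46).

[10, 51)

[13, 37) overlaps/touches [10, 51) → extend to [10, 51).
[14, 39) overlaps/touches [10, 51) → extend to [10, 51).
[15, 19) overlaps/touches [10, 51) → extend to [10, 51).
[22, 27) overlaps/touches [10, 51) → extend to [10, 51).
[25, 48) overlaps/touches [10, 51) → extend to [10, 51).
[29, 31) overlaps/touches [10, 51) → extend to [10, 51).
[32, 35) overlaps/touches [10, 51) → extend to [10, 51).
[36, 46) overlaps/touches [10, 51) → extend to [10, 51).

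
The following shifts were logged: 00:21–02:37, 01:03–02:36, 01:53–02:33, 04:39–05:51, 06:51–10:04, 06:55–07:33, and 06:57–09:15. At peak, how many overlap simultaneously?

3

At 01:53, 3 of the intervals are simultaneously active.
No point has more.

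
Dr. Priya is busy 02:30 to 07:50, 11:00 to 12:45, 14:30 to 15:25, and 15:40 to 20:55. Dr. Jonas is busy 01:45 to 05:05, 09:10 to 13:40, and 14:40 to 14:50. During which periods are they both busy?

02:30–05:05, 11:00–12:45, 14:40–14:50

02:30–07:50 overlaps B on 02:30–05:05.
11:00–12:45 overlaps B on 11:00–12:45.
14:30–15:25 overlaps B on 14:40–14:50.
15:40–20:55 falls entirely outside B.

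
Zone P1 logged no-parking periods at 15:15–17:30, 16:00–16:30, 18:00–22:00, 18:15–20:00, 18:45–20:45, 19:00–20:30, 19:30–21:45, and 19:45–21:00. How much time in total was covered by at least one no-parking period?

Merged: 15:15-17:30, 18:00-22:00.
Lengths: 2 h 15 min + 4 h = 6 h 15 min.

6 h 15 min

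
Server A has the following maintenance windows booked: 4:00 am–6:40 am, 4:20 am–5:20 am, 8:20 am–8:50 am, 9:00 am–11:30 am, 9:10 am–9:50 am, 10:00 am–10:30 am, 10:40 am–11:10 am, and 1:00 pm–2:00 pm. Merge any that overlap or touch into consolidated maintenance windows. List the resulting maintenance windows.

4:20 am-5:20 am overlaps/touches 4:00 am-6:40 am → extend to 4:00 am-6:40 am.
8:20 am-8:50 am is disjoint → start new block.
9:00 am-11:30 am is disjoint → start new block.
9:10 am-9:50 am overlaps/touches 9:00 am-11:30 am → extend to 9:00 am-11:30 am.
10:00 am-10:30 am overlaps/touches 9:00 am-11:30 am → extend to 9:00 am-11:30 am.
10:40 am-11:10 am overlaps/touches 9:00 am-11:30 am → extend to 9:00 am-11:30 am.
1:00 pm-2:00 pm is disjoint → start new block.

4:00 am-6:40 am, 8:20 am-8:50 am, 9:00 am-11:30 am, 1:00 pm-2:00 pm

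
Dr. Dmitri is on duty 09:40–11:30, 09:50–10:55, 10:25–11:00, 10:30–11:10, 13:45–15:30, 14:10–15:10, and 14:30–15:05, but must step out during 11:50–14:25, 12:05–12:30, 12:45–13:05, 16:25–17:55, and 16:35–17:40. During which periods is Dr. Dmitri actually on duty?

A, merged: 09:40–11:30, 13:45–15:30.
B, merged: 11:50–14:25, 16:25–17:55.
09:40–11:30: no B overlap → unchanged.
13:45–15:30 minus B → 14:25–15:30.

09:40–11:30, 14:25–15:30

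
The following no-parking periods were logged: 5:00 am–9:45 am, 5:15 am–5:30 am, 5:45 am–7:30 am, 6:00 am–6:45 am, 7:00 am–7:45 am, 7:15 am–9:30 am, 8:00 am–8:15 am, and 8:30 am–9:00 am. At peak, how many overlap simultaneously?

At 7:15 am, 4 of the intervals are simultaneously active.
No point has more.

4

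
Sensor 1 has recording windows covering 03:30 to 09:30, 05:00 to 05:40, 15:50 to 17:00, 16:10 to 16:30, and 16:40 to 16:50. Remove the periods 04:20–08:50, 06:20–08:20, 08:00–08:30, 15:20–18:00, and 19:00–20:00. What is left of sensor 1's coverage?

03:30–04:20, 08:50–09:30

A, merged: 03:30–09:30, 15:50–17:00.
B, merged: 04:20–08:50, 15:20–18:00, 19:00–20:00.
03:30–09:30 with B removed leaves 03:30–04:20, 08:50–09:30.
15:50–17:00 lies entirely inside B → drops out.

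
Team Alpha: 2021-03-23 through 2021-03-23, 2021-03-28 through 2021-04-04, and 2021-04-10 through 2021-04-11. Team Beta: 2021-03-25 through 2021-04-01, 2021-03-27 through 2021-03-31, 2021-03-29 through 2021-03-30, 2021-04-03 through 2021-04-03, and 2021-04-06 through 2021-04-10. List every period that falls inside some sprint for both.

B, merged: 2021-03-25 through 2021-04-01, 2021-04-03 through 2021-04-03, 2021-04-06 through 2021-04-10.
2021-03-23 through 2021-03-23 meets no B interval.
2021-03-28 through 2021-04-04 ∩ B → 2021-03-28 through 2021-04-01, 2021-04-03 through 2021-04-03.
2021-04-10 through 2021-04-11 ∩ B → 2021-04-10 through 2021-04-10.

2021-03-28 through 2021-04-01, 2021-04-03 through 2021-04-03, 2021-04-10 through 2021-04-10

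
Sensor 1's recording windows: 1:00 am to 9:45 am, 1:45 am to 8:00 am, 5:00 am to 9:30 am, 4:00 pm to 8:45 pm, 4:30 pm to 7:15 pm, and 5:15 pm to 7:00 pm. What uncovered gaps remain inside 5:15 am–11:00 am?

9:45 am–11:00 am

The merged coverage is 1:00 am–9:45 am, 4:00 pm–8:45 pm.
Uncovered inside 5:15 am–11:00 am: 9:45 am–11:00 am.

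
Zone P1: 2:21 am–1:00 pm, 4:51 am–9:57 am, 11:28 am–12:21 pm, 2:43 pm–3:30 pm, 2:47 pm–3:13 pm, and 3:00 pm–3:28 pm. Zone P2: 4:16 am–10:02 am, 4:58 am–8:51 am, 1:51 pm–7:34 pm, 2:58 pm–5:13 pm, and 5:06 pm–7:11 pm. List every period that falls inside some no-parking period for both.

Merge the first list: 2:21 am–1:00 pm, 2:43 pm–3:30 pm.
Merge the second list: 4:16 am–10:02 am, 1:51 pm–7:34 pm.
2:21 am–1:00 pm meets the second set on 4:16 am–10:02 am.
2:43 pm–3:30 pm meets the second set on 2:43 pm–3:30 pm.

4:16 am–10:02 am, 2:43 pm–3:30 pm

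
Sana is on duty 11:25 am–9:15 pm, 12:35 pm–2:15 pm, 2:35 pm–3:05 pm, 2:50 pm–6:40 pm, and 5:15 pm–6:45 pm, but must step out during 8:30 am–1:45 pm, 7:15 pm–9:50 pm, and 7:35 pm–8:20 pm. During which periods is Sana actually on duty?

A, merged: 11:25 am–9:15 pm.
B, merged: 8:30 am–1:45 pm, 7:15 pm–9:50 pm.
11:25 am–9:15 pm \ B = 1:45 pm–7:15 pm.

1:45 pm–7:15 pm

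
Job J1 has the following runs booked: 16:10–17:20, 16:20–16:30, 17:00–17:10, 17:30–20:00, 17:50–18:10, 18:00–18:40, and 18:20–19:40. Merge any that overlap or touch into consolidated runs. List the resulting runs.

16:10–17:20, 17:30–20:00

16:20–16:30 overlaps/touches 16:10–17:20 → extend to 16:10–17:20.
17:00–17:10 overlaps/touches 16:10–17:20 → extend to 16:10–17:20.
17:30–20:00 is disjoint → start new block.
17:50–18:10 overlaps/touches 17:30–20:00 → extend to 17:30–20:00.
18:00–18:40 overlaps/touches 17:30–20:00 → extend to 17:30–20:00.
18:20–19:40 overlaps/touches 17:30–20:00 → extend to 17:30–20:00.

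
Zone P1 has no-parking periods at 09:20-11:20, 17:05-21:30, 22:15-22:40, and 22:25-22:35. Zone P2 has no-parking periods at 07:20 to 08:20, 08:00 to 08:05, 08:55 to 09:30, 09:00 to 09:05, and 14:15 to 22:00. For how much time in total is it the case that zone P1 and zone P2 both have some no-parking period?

First set merges to 09:20–11:20, 17:05–21:30, 22:15–22:40.
Second set merges to 07:20–08:20, 08:55–09:30, 14:15–22:00.
A ∩ B = 09:20–09:30, 17:05–21:30.
Total: 10 min + 4 h 25 min = 4 h 35 min.

4 h 35 min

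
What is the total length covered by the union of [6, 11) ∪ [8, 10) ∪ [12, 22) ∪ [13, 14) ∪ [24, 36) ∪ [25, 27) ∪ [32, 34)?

27

Merged: [6, 11), [12, 22), [24, 36).
Lengths: 5 + 10 + 12 = 27.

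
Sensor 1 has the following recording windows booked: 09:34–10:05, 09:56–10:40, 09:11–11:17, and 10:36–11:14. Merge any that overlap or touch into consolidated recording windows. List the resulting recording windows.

Sort by start: 09:11–11:17, 09:34–10:05, 09:56–10:40, 10:36–11:14.
09:34–10:05 overlaps/touches 09:11–11:17 → extend to 09:11–11:17.
09:56–10:40 overlaps/touches 09:11–11:17 → extend to 09:11–11:17.
10:36–11:14 overlaps/touches 09:11–11:17 → extend to 09:11–11:17.

09:11–11:17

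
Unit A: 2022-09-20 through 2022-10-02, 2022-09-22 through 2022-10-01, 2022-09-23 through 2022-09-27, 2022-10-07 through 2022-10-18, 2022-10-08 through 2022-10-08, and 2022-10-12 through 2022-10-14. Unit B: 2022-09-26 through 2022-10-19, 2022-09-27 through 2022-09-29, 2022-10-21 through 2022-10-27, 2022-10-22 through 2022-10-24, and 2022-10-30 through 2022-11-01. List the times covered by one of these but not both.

2022-09-20 through 2022-09-25, 2022-10-03 through 2022-10-06, 2022-10-19 through 2022-10-19, 2022-10-21 through 2022-10-27, 2022-10-30 through 2022-11-01

First set merges to 2022-09-20 through 2022-10-02, 2022-10-07 through 2022-10-18.
Second set merges to 2022-09-26 through 2022-10-19, 2022-10-21 through 2022-10-27, 2022-10-30 through 2022-11-01.
Only in the first: 2022-09-20 through 2022-09-25.
Only in the second: 2022-10-03 through 2022-10-06, 2022-10-19 through 2022-10-19, 2022-10-21 through 2022-10-27, 2022-10-30 through 2022-11-01.
Together these are the periods covered by exactly one.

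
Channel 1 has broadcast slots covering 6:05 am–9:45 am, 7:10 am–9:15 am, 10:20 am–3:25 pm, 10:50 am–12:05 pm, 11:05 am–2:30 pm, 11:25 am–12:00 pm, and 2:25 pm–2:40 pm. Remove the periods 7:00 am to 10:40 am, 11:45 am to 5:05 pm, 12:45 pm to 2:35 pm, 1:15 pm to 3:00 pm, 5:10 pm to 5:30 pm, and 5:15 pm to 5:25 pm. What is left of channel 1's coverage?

Merge the first list: 6:05 am–9:45 am, 10:20 am–3:25 pm.
Merge the second list: 7:00 am–10:40 am, 11:45 am–5:05 pm, 5:10 pm–5:30 pm.
6:05 am–9:45 am minus B → 6:05 am–7:00 am.
10:20 am–3:25 pm minus B → 10:40 am–11:45 am.

6:05 am–7:00 am, 10:40 am–11:45 am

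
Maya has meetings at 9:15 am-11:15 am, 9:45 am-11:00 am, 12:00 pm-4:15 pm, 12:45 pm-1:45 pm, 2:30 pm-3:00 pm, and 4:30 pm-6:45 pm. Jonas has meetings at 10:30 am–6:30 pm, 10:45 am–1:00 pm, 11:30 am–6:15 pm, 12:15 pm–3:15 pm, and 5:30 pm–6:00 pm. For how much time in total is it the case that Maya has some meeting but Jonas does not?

1 h 30 min

Merge the first list: 9:15 am-11:15 am, 12:00 pm-4:15 pm, 4:30 pm-6:45 pm.
Merge the second list: 10:30 am-6:30 pm.
A \ B = 9:15 am-10:30 am, 6:30 pm-6:45 pm.
Total: 1 h 15 min + 15 min = 1 h 30 min.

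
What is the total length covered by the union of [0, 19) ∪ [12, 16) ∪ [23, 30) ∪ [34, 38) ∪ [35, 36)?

Merged: [0, 19), [23, 30), [34, 38).
Lengths: 19 + 7 + 4 = 30.

30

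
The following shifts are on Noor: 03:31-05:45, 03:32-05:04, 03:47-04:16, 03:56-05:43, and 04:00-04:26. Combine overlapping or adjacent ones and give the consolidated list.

03:31-05:45

03:32-05:04 overlaps/touches 03:31-05:45 → extend to 03:31-05:45.
03:47-04:16 overlaps/touches 03:31-05:45 → extend to 03:31-05:45.
03:56-05:43 overlaps/touches 03:31-05:45 → extend to 03:31-05:45.
04:00-04:26 overlaps/touches 03:31-05:45 → extend to 03:31-05:45.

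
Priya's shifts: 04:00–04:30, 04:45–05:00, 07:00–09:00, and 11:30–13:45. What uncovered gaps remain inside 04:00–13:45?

After merging, the occupied span is 04:00–04:30, 04:45–05:00, 07:00–09:00, 11:30–13:45.
Uncovered inside 04:00–13:45: 04:30–04:45, 05:00–07:00, 09:00–11:30.

04:30–04:45, 05:00–07:00, 09:00–11:30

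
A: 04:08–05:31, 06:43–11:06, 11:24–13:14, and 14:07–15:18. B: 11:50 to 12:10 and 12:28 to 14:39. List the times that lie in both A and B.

11:50–12:10, 12:28–13:14, 14:07–14:39

04:08–05:31 meets no B interval.
06:43–11:06 meets no B interval.
11:24–13:14 ∩ B → 11:50–12:10, 12:28–13:14.
14:07–15:18 ∩ B → 14:07–14:39.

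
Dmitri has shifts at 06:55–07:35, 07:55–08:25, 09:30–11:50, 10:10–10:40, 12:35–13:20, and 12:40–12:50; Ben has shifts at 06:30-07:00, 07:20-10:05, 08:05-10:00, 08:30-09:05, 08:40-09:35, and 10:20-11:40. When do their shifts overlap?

06:55-07:00, 07:20-07:35, 07:55-08:25, 09:30-10:05, 10:20-11:40

A, merged: 06:55-07:35, 07:55-08:25, 09:30-11:50, 12:35-13:20.
B, merged: 06:30-07:00, 07:20-10:05, 10:20-11:40.
06:55-07:35 meets the second set on 06:55-07:00, 07:20-07:35.
07:55-08:25 meets the second set on 07:55-08:25.
09:30-11:50 meets the second set on 09:30-10:05, 10:20-11:40.
12:35-13:20: no overlap with the second set.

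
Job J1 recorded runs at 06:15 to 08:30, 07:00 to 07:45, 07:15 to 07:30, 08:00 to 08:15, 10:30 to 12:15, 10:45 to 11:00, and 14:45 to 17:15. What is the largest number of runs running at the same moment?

3

Sweep endpoints in order; track running count of active intervals.
Peak of 3 reached at 07:15.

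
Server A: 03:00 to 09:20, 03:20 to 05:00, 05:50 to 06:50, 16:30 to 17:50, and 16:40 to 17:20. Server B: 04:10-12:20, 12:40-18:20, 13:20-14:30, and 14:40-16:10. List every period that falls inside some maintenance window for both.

04:10-09:20, 16:30-17:50

A, merged: 03:00-09:20, 16:30-17:50.
B, merged: 04:10-12:20, 12:40-18:20.
03:00-09:20 ∩ B → 04:10-09:20.
16:30-17:50 ∩ B → 16:30-17:50.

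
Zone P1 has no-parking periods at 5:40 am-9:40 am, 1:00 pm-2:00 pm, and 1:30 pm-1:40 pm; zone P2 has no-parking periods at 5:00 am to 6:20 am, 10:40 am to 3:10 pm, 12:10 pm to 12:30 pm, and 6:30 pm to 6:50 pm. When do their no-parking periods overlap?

First set merges to 5:40 am–9:40 am, 1:00 pm–2:00 pm.
Second set merges to 5:00 am–6:20 am, 10:40 am–3:10 pm, 6:30 pm–6:50 pm.
5:40 am–9:40 am ∩ B → 5:40 am–6:20 am.
1:00 pm–2:00 pm ∩ B → 1:00 pm–2:00 pm.

5:40 am–6:20 am, 1:00 pm–2:00 pm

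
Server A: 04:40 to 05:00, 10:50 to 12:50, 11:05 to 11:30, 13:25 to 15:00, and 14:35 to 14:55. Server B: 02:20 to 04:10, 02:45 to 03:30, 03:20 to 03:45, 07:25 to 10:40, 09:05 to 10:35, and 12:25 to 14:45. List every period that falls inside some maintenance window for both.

Merge the first list: 04:40–05:00, 10:50–12:50, 13:25–15:00.
Merge the second list: 02:20–04:10, 07:25–10:40, 12:25–14:45.
04:40–05:00: no overlap with the second set.
10:50–12:50 meets the second set on 12:25–12:50.
13:25–15:00 meets the second set on 13:25–14:45.

12:25–12:50, 13:25–14:45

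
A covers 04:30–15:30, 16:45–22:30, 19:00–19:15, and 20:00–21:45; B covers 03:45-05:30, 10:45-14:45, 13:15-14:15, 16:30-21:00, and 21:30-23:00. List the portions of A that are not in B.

First set merges to 04:30–15:30, 16:45–22:30.
Second set merges to 03:45–05:30, 10:45–14:45, 16:30–21:00, 21:30–23:00.
04:30–15:30 minus B → 05:30–10:45, 14:45–15:30.
16:45–22:30 minus B → 21:00–21:30.

05:30–10:45, 14:45–15:30, 21:00–21:30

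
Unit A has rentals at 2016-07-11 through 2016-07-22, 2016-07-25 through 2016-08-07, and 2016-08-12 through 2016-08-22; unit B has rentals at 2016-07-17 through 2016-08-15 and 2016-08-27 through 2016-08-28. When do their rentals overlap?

2016-07-11 through 2016-07-22 ∩ B → 2016-07-17 through 2016-07-22.
2016-07-25 through 2016-08-07 ∩ B → 2016-07-25 through 2016-08-07.
2016-08-12 through 2016-08-22 ∩ B → 2016-08-12 through 2016-08-15.

2016-07-17 through 2016-07-22, 2016-07-25 through 2016-08-07, 2016-08-12 through 2016-08-15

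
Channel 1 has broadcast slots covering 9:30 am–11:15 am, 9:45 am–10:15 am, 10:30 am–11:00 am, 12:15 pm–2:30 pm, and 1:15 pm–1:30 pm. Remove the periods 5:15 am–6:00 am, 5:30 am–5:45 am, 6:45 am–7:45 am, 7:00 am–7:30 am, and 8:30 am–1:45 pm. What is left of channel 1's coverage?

First set merges to 9:30 am-11:15 am, 12:15 pm-2:30 pm.
Second set merges to 5:15 am-6:00 am, 6:45 am-7:45 am, 8:30 am-1:45 pm.
9:30 am-11:15 am: entirely removed.
12:15 pm-2:30 pm \ B = 1:45 pm-2:30 pm.

1:45 pm-2:30 pm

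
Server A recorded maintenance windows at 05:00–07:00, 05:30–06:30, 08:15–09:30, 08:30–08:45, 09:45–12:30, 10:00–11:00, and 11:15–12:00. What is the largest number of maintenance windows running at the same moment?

2

Walk the sorted start/end points keeping a running depth.
The depth first hits 2 at 05:30.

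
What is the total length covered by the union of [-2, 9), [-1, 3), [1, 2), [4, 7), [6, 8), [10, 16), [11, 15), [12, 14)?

Merged: [-2, 9), [10, 16).
Lengths: 11 + 6 = 17.

17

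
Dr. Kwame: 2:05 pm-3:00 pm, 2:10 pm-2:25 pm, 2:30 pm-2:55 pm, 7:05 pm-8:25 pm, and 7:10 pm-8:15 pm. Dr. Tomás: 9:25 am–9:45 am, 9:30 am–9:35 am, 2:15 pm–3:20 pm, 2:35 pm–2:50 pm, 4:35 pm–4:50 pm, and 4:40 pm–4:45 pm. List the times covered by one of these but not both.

9:25 am–9:45 am, 2:05 pm–2:15 pm, 3:00 pm–3:20 pm, 4:35 pm–4:50 pm, 7:05 pm–8:25 pm

Merge the first list: 2:05 pm–3:00 pm, 7:05 pm–8:25 pm.
Merge the second list: 9:25 am–9:45 am, 2:15 pm–3:20 pm, 4:35 pm–4:50 pm.
A \ B = 2:05 pm–2:15 pm, 7:05 pm–8:25 pm.
B \ A = 9:25 am–9:45 am, 3:00 pm–3:20 pm, 4:35 pm–4:50 pm.
Union of the two gives the symmetric difference.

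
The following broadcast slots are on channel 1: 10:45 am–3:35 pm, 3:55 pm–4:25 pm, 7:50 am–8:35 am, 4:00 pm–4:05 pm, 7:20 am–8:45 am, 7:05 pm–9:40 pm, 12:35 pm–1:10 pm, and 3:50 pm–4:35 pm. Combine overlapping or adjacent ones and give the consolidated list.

7:20 am-8:45 am, 10:45 am-3:35 pm, 3:50 pm-4:35 pm, 7:05 pm-9:40 pm

Sort by start: 7:20 am-8:45 am, 7:50 am-8:35 am, 10:45 am-3:35 pm, 12:35 pm-1:10 pm, 3:50 pm-4:35 pm, 3:55 pm-4:25 pm, 4:00 pm-4:05 pm, 7:05 pm-9:40 pm.
7:50 am-8:35 am overlaps/touches 7:20 am-8:45 am → extend to 7:20 am-8:45 am.
10:45 am-3:35 pm is disjoint → start new block.
12:35 pm-1:10 pm overlaps/touches 10:45 am-3:35 pm → extend to 10:45 am-3:35 pm.
3:50 pm-4:35 pm is disjoint → start new block.
3:55 pm-4:25 pm overlaps/touches 3:50 pm-4:35 pm → extend to 3:50 pm-4:35 pm.
4:00 pm-4:05 pm overlaps/touches 3:50 pm-4:35 pm → extend to 3:50 pm-4:35 pm.
7:05 pm-9:40 pm is disjoint → start new block.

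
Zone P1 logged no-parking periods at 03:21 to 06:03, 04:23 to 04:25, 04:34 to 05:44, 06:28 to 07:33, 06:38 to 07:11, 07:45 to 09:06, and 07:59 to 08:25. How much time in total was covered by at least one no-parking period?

Merged: 03:21–06:03, 06:28–07:33, 07:45–09:06.
Lengths: 2 h 42 min + 1 h 5 min + 1 h 21 min = 5 h 8 min.

5 h 8 min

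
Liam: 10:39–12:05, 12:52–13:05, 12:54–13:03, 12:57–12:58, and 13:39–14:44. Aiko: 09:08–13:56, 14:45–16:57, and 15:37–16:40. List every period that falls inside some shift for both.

10:39–12:05, 12:52–13:05, 13:39–13:56

Merge the first list: 10:39–12:05, 12:52–13:05, 13:39–14:44.
Merge the second list: 09:08–13:56, 14:45–16:57.
10:39–12:05 ∩ B → 10:39–12:05.
12:52–13:05 ∩ B → 12:52–13:05.
13:39–14:44 ∩ B → 13:39–13:56.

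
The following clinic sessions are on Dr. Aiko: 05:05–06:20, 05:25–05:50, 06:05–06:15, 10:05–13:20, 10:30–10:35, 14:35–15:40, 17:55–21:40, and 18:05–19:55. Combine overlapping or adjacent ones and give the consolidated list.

05:25–05:50 overlaps/touches 05:05–06:20 → extend to 05:05–06:20.
06:05–06:15 overlaps/touches 05:05–06:20 → extend to 05:05–06:20.
10:05–13:20 is disjoint → start new block.
10:30–10:35 overlaps/touches 10:05–13:20 → extend to 10:05–13:20.
14:35–15:40 is disjoint → start new block.
17:55–21:40 is disjoint → start new block.
18:05–19:55 overlaps/touches 17:55–21:40 → extend to 17:55–21:40.

05:05–06:20, 10:05–13:20, 14:35–15:40, 17:55–21:40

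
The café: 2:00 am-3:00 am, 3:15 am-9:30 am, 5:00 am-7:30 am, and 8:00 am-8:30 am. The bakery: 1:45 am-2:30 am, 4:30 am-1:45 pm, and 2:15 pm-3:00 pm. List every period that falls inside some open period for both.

2:00 am-2:30 am, 4:30 am-9:30 am

First set merges to 2:00 am-3:00 am, 3:15 am-9:30 am.
2:00 am-3:00 am meets the second set on 2:00 am-2:30 am.
3:15 am-9:30 am meets the second set on 4:30 am-9:30 am.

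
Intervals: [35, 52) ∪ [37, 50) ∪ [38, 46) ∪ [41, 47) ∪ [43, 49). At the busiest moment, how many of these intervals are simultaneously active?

5

Walk the sorted start/end points keeping a running depth.
The depth first hits 5 at 43.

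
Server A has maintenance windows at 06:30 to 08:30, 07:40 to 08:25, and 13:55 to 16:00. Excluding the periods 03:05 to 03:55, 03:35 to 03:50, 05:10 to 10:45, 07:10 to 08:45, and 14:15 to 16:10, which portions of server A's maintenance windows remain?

Merge the first list: 06:30–08:30, 13:55–16:00.
Merge the second list: 03:05–03:55, 05:10–10:45, 14:15–16:10.
06:30–08:30 lies entirely inside B → drops out.
13:55–16:00 with B removed leaves 13:55–14:15.

13:55–14:15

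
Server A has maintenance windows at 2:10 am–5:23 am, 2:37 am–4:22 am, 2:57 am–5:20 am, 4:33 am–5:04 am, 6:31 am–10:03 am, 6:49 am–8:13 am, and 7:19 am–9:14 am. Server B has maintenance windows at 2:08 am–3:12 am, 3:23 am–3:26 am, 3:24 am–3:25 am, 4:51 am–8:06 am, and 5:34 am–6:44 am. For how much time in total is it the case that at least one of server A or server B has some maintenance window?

First set merges to 2:10 am–5:23 am, 6:31 am–10:03 am.
Second set merges to 2:08 am–3:12 am, 3:23 am–3:26 am, 4:51 am–8:06 am.
A ∪ B = 2:08 am–10:03 am.
Total: 7 h 55 min.

7 h 55 min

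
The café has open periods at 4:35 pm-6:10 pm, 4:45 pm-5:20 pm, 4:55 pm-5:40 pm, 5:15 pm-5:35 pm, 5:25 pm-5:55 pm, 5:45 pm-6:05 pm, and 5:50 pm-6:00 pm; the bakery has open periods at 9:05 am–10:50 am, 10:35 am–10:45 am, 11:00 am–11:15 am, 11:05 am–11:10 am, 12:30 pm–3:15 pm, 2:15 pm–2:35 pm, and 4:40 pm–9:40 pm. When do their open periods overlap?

4:40 pm-6:10 pm

Merge the first list: 4:35 pm-6:10 pm.
Merge the second list: 9:05 am-10:50 am, 11:00 am-11:15 am, 12:30 pm-3:15 pm, 4:40 pm-9:40 pm.
4:35 pm-6:10 pm overlaps B on 4:40 pm-6:10 pm.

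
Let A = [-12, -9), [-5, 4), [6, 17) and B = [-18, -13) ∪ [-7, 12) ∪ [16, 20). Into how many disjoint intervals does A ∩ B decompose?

3

A ∩ B = [-5, 4), [6, 12), [16, 17).
That is 3 disjoint pieces.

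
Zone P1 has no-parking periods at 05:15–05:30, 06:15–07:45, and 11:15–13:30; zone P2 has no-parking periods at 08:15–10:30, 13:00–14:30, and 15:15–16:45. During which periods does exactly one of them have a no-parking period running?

05:15–05:30, 06:15–07:45, 08:15–10:30, 11:15–13:00, 13:30–14:30, 15:15–16:45

A \ B = 05:15–05:30, 06:15–07:45, 11:15–13:00.
B \ A = 08:15–10:30, 13:30–14:30, 15:15–16:45.
Union of the two gives the symmetric difference.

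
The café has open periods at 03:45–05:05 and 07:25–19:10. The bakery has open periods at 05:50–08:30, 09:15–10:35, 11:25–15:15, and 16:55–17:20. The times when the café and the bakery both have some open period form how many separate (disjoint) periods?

4

A ∩ B = 07:25–08:30, 09:15–10:35, 11:25–15:15, 16:55–17:20.
That is 4 disjoint pieces.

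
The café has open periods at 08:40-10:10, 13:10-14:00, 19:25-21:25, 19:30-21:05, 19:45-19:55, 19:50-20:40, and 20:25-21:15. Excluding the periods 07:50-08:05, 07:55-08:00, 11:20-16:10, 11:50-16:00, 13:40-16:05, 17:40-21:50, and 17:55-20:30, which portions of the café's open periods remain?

First set merges to 08:40–10:10, 13:10–14:00, 19:25–21:25.
Second set merges to 07:50–08:05, 11:20–16:10, 17:40–21:50.
08:40–10:10: no B overlap → unchanged.
13:10–14:00: fully covered by B → removed.
19:25–21:25: fully covered by B → removed.

08:40–10:10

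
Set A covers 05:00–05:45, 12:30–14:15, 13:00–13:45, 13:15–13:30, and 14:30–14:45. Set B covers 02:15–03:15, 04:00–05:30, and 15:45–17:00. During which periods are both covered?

First set merges to 05:00-05:45, 12:30-14:15, 14:30-14:45.
05:00-05:45 ∩ B → 05:00-05:30.
12:30-14:15 meets no B interval.
14:30-14:45 meets no B interval.

05:00-05:30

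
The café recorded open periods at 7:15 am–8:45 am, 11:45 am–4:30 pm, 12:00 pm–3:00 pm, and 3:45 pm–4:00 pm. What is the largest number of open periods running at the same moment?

2

Walk the sorted start/end points keeping a running depth.
The depth first hits 2 at 12:00 pm.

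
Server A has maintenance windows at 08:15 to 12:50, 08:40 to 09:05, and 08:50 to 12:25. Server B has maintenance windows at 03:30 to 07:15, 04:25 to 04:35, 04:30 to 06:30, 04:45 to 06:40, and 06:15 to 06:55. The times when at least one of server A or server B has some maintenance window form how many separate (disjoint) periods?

Merge the first list: 08:15-12:50.
Merge the second list: 03:30-07:15.
A ∪ B = 03:30-07:15, 08:15-12:50.
That is 2 disjoint pieces.

2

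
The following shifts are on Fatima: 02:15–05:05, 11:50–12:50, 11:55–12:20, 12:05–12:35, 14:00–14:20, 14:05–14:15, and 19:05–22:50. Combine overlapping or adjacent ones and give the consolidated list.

02:15–05:05, 11:50–12:50, 14:00–14:20, 19:05–22:50

11:50–12:50 is disjoint → start new block.
11:55–12:20 overlaps/touches 11:50–12:50 → extend to 11:50–12:50.
12:05–12:35 overlaps/touches 11:50–12:50 → extend to 11:50–12:50.
14:00–14:20 is disjoint → start new block.
14:05–14:15 overlaps/touches 14:00–14:20 → extend to 14:00–14:20.
19:05–22:50 is disjoint → start new block.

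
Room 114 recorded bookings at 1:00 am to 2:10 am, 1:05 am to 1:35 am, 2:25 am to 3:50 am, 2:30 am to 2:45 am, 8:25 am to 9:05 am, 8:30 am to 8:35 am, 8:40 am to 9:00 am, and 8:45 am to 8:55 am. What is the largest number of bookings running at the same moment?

3

Walk the sorted start/end points keeping a running depth.
The depth first hits 3 at 8:45 am.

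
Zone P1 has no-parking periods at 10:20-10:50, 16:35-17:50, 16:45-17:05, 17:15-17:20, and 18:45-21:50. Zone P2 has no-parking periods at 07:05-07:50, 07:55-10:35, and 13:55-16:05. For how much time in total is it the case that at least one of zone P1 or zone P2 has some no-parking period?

10 h 10 min

A, merged: 10:20–10:50, 16:35–17:50, 18:45–21:50.
A ∪ B = 07:05–07:50, 07:55–10:50, 13:55–16:05, 16:35–17:50, 18:45–21:50.
Total: 45 min + 2 h 55 min + 2 h 10 min + 1 h 15 min + 3 h 5 min = 10 h 10 min.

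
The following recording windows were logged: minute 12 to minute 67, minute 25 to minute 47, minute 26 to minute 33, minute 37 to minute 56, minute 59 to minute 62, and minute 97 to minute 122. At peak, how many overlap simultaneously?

Walk the sorted start/end points keeping a running depth.
The depth first hits 3 at minute 26.

3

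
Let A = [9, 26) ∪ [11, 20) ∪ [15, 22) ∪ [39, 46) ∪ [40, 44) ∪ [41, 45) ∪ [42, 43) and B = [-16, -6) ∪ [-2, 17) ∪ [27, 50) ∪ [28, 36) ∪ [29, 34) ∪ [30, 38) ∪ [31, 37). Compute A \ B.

A, merged: [9, 26), [39, 46).
B, merged: [-16, -6), [-2, 17), [27, 50).
[9, 26) minus B → [17, 26).
[39, 46): fully covered by B → removed.

[17, 26)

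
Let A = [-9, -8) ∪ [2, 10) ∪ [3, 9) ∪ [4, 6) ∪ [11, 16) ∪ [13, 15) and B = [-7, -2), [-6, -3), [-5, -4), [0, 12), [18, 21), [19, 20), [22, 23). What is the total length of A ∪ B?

Merge the first list: [-9, -8), [2, 10), [11, 16).
Merge the second list: [-7, -2), [0, 12), [18, 21), [22, 23).
A ∪ B = [-9, -8), [-7, -2), [0, 16), [18, 21), [22, 23).
Total: 1 + 5 + 16 + 3 + 1 = 26.

26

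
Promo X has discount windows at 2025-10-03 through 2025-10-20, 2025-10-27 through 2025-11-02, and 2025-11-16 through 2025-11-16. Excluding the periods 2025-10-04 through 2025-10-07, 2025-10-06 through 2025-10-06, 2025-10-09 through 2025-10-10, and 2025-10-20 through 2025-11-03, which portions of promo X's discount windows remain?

Merge the second list: 2025-10-04 through 2025-10-07, 2025-10-09 through 2025-10-10, 2025-10-20 through 2025-11-03.
2025-10-03 through 2025-10-20 minus B → 2025-10-03 through 2025-10-03, 2025-10-08 through 2025-10-08, 2025-10-11 through 2025-10-19.
2025-10-27 through 2025-11-02: fully covered by B → removed.
2025-11-16 through 2025-11-16: no B overlap → unchanged.

2025-10-03 through 2025-10-03, 2025-10-08 through 2025-10-08, 2025-10-11 through 2025-10-19, 2025-11-16 through 2025-11-16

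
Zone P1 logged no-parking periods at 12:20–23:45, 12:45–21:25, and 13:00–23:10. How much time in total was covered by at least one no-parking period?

Merged: 12:20–23:45.
Length: 11 h 25 min.

11 h 25 min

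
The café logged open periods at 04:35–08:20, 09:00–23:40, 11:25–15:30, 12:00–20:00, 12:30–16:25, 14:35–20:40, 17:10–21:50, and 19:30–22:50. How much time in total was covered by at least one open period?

18 h 25 min

Merged: 04:35-08:20, 09:00-23:40.
Lengths: 3 h 45 min + 14 h 40 min = 18 h 25 min.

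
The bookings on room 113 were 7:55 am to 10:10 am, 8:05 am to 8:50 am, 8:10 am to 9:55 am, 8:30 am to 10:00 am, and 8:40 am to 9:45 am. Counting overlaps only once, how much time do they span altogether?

Merged: 7:55 am–10:10 am.
Length: 2 h 15 min.

2 h 15 min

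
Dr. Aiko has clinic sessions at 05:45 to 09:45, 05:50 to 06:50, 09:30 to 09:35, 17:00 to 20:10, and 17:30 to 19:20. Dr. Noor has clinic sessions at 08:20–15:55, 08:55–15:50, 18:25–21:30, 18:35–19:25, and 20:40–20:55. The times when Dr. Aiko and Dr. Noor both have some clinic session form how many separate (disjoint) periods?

2

Merge the first list: 05:45–09:45, 17:00–20:10.
Merge the second list: 08:20–15:55, 18:25–21:30.
A ∩ B = 08:20–09:45, 18:25–20:10.
That is 2 disjoint pieces.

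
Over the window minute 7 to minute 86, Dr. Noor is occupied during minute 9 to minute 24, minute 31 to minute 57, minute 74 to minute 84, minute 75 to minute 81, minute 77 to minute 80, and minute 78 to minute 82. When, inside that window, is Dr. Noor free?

Covered (merged): minute 9 to minute 24, minute 31 to minute 57, minute 74 to minute 84.
Gaps within minute 7 to minute 86: minute 7 to minute 9, minute 24 to minute 31, minute 57 to minute 74, minute 84 to minute 86.

minute 7 to minute 9, minute 24 to minute 31, minute 57 to minute 74, minute 84 to minute 86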